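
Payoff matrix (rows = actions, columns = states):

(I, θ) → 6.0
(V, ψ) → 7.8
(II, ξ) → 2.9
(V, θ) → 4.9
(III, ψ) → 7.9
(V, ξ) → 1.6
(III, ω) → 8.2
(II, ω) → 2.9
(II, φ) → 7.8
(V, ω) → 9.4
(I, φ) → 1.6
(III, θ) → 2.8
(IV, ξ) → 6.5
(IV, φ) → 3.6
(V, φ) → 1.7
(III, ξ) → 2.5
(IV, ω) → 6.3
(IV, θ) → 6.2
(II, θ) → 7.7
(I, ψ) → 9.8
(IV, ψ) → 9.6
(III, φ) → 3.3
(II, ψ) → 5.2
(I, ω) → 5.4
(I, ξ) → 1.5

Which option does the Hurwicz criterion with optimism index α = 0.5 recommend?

I: 0.5·9.8 + 0.5·1.5 = 5.65
II: 0.5·7.8 + 0.5·2.9 = 5.35
III: 0.5·8.2 + 0.5·2.5 = 5.35
IV: 0.5·9.6 + 0.5·3.6 = 6.6
V: 0.5·9.4 + 0.5·1.6 = 5.5
Highest Hurwicz score = 6.6 → IV.

IV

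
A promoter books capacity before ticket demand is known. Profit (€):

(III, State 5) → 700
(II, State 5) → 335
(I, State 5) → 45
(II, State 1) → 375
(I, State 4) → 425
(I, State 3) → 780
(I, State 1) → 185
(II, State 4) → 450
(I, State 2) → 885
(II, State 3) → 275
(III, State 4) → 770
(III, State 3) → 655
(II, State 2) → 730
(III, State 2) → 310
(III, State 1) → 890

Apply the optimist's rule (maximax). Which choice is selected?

Row maxima: I=885, II=730, III=890
Best best-case = 890 → III.

III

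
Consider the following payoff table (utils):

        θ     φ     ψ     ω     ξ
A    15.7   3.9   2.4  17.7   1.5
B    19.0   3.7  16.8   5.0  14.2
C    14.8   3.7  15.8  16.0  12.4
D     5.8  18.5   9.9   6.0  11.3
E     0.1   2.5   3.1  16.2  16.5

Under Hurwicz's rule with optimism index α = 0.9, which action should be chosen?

B

A: 0.9·17.7 + 0.1·1.5 = 16.08
B: 0.9·19.0 + 0.1·3.7 = 17.47
C: 0.9·16.0 + 0.1·3.7 = 14.77
D: 0.9·18.5 + 0.1·5.8 = 17.23
E: 0.9·16.5 + 0.1·0.1 = 14.86
Highest Hurwicz score = 17.47 → B.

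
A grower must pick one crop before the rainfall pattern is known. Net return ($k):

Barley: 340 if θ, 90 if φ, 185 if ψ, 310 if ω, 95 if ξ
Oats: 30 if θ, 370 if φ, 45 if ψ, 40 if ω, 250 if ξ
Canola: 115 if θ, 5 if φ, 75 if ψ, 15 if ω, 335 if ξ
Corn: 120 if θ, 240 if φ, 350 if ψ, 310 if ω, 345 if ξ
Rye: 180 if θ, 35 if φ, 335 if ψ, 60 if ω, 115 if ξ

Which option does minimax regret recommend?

Corn

Column bests: θ=340, φ=370, ψ=350, ω=310, ξ=345.
Barley regrets: 0, 280, 165, 0, 250 → max 280
Oats regrets: 310, 0, 305, 270, 95 → max 310
Canola regrets: 225, 365, 275, 295, 10 → max 365
Corn regrets: 220, 130, 0, 0, 0 → max 220
Rye regrets: 160, 335, 15, 250, 230 → max 335
Smallest max regret = 220 → Corn.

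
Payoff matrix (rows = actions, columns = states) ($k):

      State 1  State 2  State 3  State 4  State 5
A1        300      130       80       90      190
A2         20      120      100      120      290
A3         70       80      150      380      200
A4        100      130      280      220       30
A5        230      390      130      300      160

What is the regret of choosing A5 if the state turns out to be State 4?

Best payoff under State 4 is 380.
Regret = 380 − 300 = 80.

80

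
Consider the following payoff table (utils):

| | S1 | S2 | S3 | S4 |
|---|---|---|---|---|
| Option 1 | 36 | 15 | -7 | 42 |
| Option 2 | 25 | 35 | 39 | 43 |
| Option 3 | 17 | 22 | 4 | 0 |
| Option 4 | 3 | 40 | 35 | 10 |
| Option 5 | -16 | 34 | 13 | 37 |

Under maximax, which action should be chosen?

Row maxima: Option 1=42, Option 2=43, Option 3=22, Option 4=40, Option 5=37
Best best-case = 43 → Option 2.

Option 2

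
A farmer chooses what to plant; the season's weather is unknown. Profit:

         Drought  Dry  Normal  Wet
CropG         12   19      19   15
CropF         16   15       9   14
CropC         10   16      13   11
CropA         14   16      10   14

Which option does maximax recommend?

CropG

Row maxima: CropG=19, CropF=16, CropC=16, CropA=16
Best best-case = 19 → CropG.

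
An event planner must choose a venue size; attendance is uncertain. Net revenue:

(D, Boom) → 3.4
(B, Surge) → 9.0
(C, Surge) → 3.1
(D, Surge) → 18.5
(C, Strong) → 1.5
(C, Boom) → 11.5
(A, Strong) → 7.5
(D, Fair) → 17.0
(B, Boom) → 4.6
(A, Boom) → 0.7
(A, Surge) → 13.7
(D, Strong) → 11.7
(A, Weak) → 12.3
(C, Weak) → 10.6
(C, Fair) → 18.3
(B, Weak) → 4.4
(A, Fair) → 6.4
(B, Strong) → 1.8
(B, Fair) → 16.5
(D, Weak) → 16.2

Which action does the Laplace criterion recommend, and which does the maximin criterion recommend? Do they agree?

Row averages: A=8.12, B=7.26, C=9, D=13.36
Highest average = 13.36 → D.
Row minima: A=0.7, B=1.8, C=1.5, D=3.4
Best worst-case = 3.4 → D.

laplace → D; maximin → D (agree)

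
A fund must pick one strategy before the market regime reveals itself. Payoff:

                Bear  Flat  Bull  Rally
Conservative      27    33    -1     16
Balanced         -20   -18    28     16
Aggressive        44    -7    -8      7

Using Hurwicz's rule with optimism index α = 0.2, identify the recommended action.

Conservative: 0.2·33 + 0.8·(-1) = 5.8
Balanced: 0.2·28 + 0.8·(-20) = -10.4
Aggressive: 0.2·44 + 0.8·(-8) = 2.4
Highest Hurwicz score = 5.8 → Conservative.

Conservative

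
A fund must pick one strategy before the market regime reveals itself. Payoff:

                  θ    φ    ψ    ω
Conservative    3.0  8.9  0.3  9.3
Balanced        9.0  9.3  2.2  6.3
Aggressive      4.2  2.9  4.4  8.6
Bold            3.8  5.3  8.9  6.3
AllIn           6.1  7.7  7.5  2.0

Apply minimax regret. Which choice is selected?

Bold

Column bests: θ=9.0, φ=9.3, ψ=8.9, ω=9.3.
Conservative regrets: 6.0, 0.4, 8.6, 0.0 → max 8.6
Balanced regrets: 0.0, 0.0, 6.7, 3.0 → max 6.7
Aggressive regrets: 4.8, 6.4, 4.5, 0.7 → max 6.4
Bold regrets: 5.2, 4.0, 0.0, 3.0 → max 5.2
AllIn regrets: 2.9, 1.6, 1.4, 7.3 → max 7.3
Smallest max regret = 5.2 → Bold.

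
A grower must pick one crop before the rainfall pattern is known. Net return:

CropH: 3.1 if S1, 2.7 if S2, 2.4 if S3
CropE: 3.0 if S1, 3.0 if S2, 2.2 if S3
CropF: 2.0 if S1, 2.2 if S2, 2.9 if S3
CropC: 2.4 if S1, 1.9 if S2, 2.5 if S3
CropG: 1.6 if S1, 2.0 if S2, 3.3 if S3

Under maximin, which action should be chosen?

CropH

Row minima: CropH=2.4, CropE=2.2, CropF=2.0, CropC=1.9, CropG=1.6
Best worst-case = 2.4 → CropH.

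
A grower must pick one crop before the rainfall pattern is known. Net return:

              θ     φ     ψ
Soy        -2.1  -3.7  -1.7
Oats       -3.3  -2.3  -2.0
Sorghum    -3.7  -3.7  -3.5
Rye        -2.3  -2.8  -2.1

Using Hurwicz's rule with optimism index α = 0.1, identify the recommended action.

Soy: 0.1·(-1.7) + 0.9·(-3.7) = -3.5
Oats: 0.1·(-2.0) + 0.9·(-3.3) = -3.17
Sorghum: 0.1·(-3.5) + 0.9·(-3.7) = -3.68
Rye: 0.1·(-2.1) + 0.9·(-2.8) = -2.73
Highest Hurwicz score = -2.73 → Rye.

Rye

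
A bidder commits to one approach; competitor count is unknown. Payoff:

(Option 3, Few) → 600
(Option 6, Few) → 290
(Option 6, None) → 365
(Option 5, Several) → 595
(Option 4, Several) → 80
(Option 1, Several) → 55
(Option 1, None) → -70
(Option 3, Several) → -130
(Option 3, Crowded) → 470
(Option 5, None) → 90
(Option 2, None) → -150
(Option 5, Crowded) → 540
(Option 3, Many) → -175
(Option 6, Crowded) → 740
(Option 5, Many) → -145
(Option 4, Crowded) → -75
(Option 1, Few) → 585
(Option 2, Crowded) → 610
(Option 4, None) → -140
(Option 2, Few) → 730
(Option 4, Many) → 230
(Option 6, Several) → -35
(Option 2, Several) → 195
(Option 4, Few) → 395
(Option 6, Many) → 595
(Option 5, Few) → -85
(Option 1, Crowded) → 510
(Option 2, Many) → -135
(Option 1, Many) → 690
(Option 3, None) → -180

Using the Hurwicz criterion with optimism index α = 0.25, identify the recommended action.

Option 6

Option 1: 0.25·690 + 0.75·(-70) = 120
Option 2: 0.25·730 + 0.75·(-150) = 70
Option 3: 0.25·600 + 0.75·(-180) = 15
Option 4: 0.25·395 + 0.75·(-140) = -6.25
Option 5: 0.25·595 + 0.75·(-145) = 40
Option 6: 0.25·740 + 0.75·(-35) = 158.75
Highest Hurwicz score = 158.75 → Option 6.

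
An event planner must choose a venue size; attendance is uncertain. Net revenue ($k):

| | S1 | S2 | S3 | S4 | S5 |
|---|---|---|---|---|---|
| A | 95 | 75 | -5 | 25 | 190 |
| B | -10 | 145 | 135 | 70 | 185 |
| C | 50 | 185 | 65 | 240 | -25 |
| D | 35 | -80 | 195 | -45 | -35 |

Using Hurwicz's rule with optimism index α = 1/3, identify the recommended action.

A: 1/3·190 + 2/3·(-5) = 60
B: 1/3·185 + 2/3·(-10) = 55
C: 1/3·240 + 2/3·(-25) = 190/3
D: 1/3·195 + 2/3·(-80) = 35/3
Highest Hurwicz score = 190/3 → C.

C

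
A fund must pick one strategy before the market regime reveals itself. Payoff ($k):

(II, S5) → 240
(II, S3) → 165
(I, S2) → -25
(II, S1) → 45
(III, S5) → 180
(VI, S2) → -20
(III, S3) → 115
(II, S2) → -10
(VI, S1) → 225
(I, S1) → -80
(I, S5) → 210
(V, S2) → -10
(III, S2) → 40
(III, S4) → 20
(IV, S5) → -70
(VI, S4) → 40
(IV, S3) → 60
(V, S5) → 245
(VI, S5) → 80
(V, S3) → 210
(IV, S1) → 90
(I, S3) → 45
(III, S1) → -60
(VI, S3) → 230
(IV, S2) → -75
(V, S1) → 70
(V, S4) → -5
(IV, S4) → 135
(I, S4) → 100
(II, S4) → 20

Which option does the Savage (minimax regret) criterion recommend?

Column bests: S1=225, S2=40, S3=230, S4=135, S5=245.
I regrets: 305, 65, 185, 35, 35 → max 305
II regrets: 180, 50, 65, 115, 5 → max 180
III regrets: 285, 0, 115, 115, 65 → max 285
IV regrets: 135, 115, 170, 0, 315 → max 315
V regrets: 155, 50, 20, 140, 0 → max 155
VI regrets: 0, 60, 0, 95, 165 → max 165
Smallest max regret = 155 → V.

V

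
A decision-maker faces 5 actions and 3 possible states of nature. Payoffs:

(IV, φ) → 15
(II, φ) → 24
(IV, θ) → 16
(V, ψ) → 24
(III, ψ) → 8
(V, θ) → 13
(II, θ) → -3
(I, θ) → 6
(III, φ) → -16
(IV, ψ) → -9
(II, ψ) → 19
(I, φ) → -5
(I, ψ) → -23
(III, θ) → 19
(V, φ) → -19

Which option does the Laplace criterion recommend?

Row averages: I=-22/3, II=40/3, III=11/3, IV=22/3, V=6
Highest average = 40/3 → II.

II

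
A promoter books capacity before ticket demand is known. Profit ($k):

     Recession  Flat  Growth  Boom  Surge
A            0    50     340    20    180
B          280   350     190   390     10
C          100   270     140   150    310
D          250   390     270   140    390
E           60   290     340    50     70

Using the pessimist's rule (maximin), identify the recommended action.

Row minima: A=0, B=10, C=100, D=140, E=50
Best worst-case = 140 → D.

D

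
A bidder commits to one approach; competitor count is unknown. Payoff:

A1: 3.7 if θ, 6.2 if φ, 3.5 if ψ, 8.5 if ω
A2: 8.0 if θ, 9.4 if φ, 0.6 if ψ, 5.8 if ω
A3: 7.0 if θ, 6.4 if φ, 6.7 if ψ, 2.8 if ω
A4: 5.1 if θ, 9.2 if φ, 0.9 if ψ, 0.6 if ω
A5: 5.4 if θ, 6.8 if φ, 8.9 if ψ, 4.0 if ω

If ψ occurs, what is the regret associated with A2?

Best payoff under ψ is 8.9.
Regret = 8.9 − 0.6 = 8.3.

8.3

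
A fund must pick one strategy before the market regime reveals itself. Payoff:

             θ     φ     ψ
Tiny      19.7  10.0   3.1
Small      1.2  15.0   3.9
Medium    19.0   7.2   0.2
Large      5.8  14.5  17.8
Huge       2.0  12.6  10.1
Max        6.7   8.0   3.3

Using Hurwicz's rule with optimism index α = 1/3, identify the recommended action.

Tiny: 1/3·19.7 + 2/3·3.1 = 259/30
Small: 1/3·15.0 + 2/3·1.2 = 5.8
Medium: 1/3·19.0 + 2/3·0.2 = 97/15
Large: 1/3·17.8 + 2/3·5.8 = 9.8
Huge: 1/3·12.6 + 2/3·2.0 = 83/15
Max: 1/3·8.0 + 2/3·3.3 = 73/15
Highest Hurwicz score = 9.8 → Large.

Large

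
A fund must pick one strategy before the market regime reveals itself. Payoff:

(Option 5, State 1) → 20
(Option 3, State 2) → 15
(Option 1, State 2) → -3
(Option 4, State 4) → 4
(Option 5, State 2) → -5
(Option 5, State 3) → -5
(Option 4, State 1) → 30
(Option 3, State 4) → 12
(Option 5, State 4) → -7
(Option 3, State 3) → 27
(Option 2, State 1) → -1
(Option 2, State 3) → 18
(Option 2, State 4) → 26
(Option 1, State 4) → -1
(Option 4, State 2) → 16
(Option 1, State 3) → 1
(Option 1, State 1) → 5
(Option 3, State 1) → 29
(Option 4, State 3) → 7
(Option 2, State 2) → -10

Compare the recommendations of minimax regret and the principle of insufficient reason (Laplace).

minimax regret → Option 3; laplace → Option 3 (agree)

Column bests: State 1=30, State 2=16, State 3=27, State 4=26.
Option 1 regrets: 25, 19, 26, 27 → max 27
Option 2 regrets: 31, 26, 9, 0 → max 31
Option 3 regrets: 1, 1, 0, 14 → max 14
Option 4 regrets: 0, 0, 20, 22 → max 22
Option 5 regrets: 10, 21, 32, 33 → max 33
Smallest max regret = 14 → Option 3.
Row averages: Option 1=0.5, Option 2=8.25, Option 3=20.75, Option 4=14.25, Option 5=0.75
Highest average = 20.75 → Option 3.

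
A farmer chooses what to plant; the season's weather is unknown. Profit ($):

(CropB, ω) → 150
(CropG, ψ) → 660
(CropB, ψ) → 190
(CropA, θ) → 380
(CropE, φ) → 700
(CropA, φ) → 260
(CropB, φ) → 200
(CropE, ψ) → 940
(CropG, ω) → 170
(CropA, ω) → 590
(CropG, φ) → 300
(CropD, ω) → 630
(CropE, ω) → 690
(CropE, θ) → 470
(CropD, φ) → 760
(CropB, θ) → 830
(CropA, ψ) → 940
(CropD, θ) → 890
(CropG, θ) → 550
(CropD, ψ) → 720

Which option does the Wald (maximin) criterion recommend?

Row minima: CropE=470, CropG=170, CropD=630, CropB=150, CropA=260
Best worst-case = 630 → CropD.

CropD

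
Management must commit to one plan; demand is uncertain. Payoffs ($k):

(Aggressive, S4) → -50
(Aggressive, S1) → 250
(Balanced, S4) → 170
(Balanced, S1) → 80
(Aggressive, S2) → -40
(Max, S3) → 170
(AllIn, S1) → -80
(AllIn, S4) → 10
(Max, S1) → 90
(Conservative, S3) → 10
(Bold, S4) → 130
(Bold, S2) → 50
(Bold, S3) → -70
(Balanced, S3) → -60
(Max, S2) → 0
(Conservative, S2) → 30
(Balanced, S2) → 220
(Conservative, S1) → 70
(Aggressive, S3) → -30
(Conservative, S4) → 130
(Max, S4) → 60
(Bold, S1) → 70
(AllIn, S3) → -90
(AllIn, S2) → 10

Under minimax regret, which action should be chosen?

Column bests: S1=250, S2=220, S3=170, S4=170.
Conservative regrets: 180, 190, 160, 40 → max 190
Balanced regrets: 170, 0, 230, 0 → max 230
Aggressive regrets: 0, 260, 200, 220 → max 260
Bold regrets: 180, 170, 240, 40 → max 240
AllIn regrets: 330, 210, 260, 160 → max 330
Max regrets: 160, 220, 0, 110 → max 220
Smallest max regret = 190 → Conservative.

Conservative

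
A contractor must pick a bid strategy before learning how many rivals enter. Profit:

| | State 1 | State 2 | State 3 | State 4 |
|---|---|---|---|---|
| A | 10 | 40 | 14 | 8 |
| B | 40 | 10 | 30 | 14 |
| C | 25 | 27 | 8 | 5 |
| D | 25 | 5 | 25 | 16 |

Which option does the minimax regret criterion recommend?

Column bests: State 1=40, State 2=40, State 3=30, State 4=16.
A regrets: 30, 0, 16, 8 → max 30
B regrets: 0, 30, 0, 2 → max 30
C regrets: 15, 13, 22, 11 → max 22
D regrets: 15, 35, 5, 0 → max 35
Smallest max regret = 22 → C.

C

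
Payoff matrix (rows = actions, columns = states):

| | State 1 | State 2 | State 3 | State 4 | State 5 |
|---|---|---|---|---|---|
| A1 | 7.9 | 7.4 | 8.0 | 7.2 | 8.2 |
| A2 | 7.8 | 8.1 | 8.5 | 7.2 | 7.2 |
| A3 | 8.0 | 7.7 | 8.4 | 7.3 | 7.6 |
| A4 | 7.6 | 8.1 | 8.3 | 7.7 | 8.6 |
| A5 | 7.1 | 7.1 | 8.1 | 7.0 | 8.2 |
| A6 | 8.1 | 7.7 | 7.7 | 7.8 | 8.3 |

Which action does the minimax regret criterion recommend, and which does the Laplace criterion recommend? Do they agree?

Column bests: State 1=8.1, State 2=8.1, State 3=8.5, State 4=7.8, State 5=8.6.
A1 regrets: 0.2, 0.7, 0.5, 0.6, 0.4 → max 0.7
A2 regrets: 0.3, 0.0, 0.0, 0.6, 1.4 → max 1.4
A3 regrets: 0.1, 0.4, 0.1, 0.5, 1.0 → max 1.0
A4 regrets: 0.5, 0.0, 0.2, 0.1, 0.0 → max 0.5
A5 regrets: 1.0, 1.0, 0.4, 0.8, 0.4 → max 1.0
A6 regrets: 0.0, 0.4, 0.8, 0.0, 0.3 → max 0.8
Smallest max regret = 0.5 → A4.
Row averages: A1=7.74, A2=7.76, A3=7.8, A4=8.06, A5=7.5, A6=7.92
Highest average = 8.06 → A4.

minimax regret → A4; laplace → A4 (agree)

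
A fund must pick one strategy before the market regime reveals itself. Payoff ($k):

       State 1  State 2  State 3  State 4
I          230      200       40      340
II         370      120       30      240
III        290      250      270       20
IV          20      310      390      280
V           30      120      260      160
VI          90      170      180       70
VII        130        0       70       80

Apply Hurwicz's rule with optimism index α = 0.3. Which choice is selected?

II

I: 0.3·340 + 0.7·40 = 130
II: 0.3·370 + 0.7·30 = 132
III: 0.3·290 + 0.7·20 = 101
IV: 0.3·390 + 0.7·20 = 131
V: 0.3·260 + 0.7·30 = 99
VI: 0.3·180 + 0.7·70 = 103
VII: 0.3·130 + 0.7·0 = 39
Highest Hurwicz score = 132 → II.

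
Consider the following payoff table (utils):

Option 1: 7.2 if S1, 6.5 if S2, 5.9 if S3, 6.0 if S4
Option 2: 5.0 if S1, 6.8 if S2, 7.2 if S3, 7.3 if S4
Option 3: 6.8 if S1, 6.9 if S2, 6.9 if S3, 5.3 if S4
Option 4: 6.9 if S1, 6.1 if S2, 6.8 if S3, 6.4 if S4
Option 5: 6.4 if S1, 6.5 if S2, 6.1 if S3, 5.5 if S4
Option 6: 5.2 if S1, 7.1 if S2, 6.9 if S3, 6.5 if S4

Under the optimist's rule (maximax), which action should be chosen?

Option 2

Row maxima: Option 1=7.2, Option 2=7.3, Option 3=6.9, Option 4=6.9, Option 5=6.5, Option 6=7.1
Best best-case = 7.3 → Option 2.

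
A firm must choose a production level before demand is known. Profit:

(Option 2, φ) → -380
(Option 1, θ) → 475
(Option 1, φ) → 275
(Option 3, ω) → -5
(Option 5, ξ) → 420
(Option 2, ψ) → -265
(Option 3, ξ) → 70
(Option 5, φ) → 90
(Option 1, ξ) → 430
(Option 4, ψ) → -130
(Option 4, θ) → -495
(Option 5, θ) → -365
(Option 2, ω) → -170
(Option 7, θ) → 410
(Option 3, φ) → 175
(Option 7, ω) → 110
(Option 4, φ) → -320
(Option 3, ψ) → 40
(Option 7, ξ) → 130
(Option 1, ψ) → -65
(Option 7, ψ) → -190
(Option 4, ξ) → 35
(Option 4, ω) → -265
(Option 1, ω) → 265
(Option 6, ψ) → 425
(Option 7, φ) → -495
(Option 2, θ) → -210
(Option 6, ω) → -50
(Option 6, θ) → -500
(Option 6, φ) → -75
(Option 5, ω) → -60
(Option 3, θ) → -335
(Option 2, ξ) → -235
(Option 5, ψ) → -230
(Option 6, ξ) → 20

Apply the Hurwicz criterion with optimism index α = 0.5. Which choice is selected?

Option 1: 0.5·475 + 0.5·(-65) = 205
Option 2: 0.5·(-170) + 0.5·(-380) = -275
Option 3: 0.5·175 + 0.5·(-335) = -80
Option 4: 0.5·35 + 0.5·(-495) = -230
Option 5: 0.5·420 + 0.5·(-365) = 27.5
Option 6: 0.5·425 + 0.5·(-500) = -37.5
Option 7: 0.5·410 + 0.5·(-495) = -42.5
Highest Hurwicz score = 205 → Option 1.

Option 1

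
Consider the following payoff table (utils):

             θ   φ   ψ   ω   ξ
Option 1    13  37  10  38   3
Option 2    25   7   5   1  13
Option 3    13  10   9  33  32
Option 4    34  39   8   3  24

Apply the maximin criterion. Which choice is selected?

Row minima: Option 1=3, Option 2=1, Option 3=9, Option 4=3
Best worst-case = 9 → Option 3.

Option 3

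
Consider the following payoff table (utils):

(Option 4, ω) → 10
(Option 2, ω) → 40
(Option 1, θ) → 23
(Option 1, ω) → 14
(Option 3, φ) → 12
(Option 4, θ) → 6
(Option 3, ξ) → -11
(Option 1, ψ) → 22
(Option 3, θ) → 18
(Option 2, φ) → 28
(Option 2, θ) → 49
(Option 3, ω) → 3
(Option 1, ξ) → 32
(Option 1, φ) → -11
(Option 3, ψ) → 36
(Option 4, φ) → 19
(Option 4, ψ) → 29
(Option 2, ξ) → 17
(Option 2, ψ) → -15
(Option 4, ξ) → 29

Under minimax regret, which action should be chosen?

Column bests: θ=49, φ=28, ψ=36, ω=40, ξ=32.
Option 1 regrets: 26, 39, 14, 26, 0 → max 39
Option 2 regrets: 0, 0, 51, 0, 15 → max 51
Option 3 regrets: 31, 16, 0, 37, 43 → max 43
Option 4 regrets: 43, 9, 7, 30, 3 → max 43
Smallest max regret = 39 → Option 1.

Option 1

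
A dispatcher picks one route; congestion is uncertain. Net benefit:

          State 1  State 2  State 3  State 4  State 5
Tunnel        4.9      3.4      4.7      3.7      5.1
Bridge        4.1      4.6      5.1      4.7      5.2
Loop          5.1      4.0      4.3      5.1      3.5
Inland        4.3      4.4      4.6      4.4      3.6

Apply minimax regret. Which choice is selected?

Column bests: State 1=5.1, State 2=4.6, State 3=5.1, State 4=5.1, State 5=5.2.
Tunnel regrets: 0.2, 1.2, 0.4, 1.4, 0.1 → max 1.4
Bridge regrets: 1.0, 0.0, 0.0, 0.4, 0.0 → max 1.0
Loop regrets: 0.0, 0.6, 0.8, 0.0, 1.7 → max 1.7
Inland regrets: 0.8, 0.2, 0.5, 0.7, 1.6 → max 1.6
Smallest max regret = 1.0 → Bridge.

Bridge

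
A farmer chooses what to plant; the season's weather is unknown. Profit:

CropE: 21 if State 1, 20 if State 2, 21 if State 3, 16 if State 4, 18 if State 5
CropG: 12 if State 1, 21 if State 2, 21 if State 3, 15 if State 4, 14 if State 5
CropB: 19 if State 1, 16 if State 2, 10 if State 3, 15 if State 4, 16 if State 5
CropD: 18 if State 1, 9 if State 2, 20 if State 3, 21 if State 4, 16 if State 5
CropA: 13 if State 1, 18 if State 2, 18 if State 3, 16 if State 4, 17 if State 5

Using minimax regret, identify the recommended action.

Column bests: State 1=21, State 2=21, State 3=21, State 4=21, State 5=18.
CropE regrets: 0, 1, 0, 5, 0 → max 5
CropG regrets: 9, 0, 0, 6, 4 → max 9
CropB regrets: 2, 5, 11, 6, 2 → max 11
CropD regrets: 3, 12, 1, 0, 2 → max 12
CropA regrets: 8, 3, 3, 5, 1 → max 8
Smallest max regret = 5 → CropE.

CropE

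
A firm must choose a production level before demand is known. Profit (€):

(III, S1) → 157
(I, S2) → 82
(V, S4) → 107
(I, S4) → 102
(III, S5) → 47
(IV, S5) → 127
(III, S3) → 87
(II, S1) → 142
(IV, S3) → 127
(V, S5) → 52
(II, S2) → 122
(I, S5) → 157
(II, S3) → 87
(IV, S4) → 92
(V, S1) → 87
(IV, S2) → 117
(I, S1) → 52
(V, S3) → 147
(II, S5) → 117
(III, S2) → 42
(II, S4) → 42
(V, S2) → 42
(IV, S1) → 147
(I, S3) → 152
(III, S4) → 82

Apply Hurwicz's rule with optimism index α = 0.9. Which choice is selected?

I: 0.9·157 + 0.1·52 = 146.5
II: 0.9·142 + 0.1·42 = 132
III: 0.9·157 + 0.1·42 = 145.5
IV: 0.9·147 + 0.1·92 = 141.5
V: 0.9·147 + 0.1·42 = 136.5
Highest Hurwicz score = 146.5 → I.

I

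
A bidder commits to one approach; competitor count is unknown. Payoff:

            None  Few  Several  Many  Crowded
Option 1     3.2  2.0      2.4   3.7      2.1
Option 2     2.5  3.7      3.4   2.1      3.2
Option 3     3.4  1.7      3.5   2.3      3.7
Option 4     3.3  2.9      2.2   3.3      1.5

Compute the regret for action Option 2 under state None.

0.9

Best payoff under None is 3.4.
Regret = 3.4 − 2.5 = 0.9.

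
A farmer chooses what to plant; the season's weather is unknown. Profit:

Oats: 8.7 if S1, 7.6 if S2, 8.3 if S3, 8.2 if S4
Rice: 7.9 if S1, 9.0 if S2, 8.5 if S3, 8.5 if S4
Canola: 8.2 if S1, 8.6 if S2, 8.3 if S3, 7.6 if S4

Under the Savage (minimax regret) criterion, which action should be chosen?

Rice

Column bests: S1=8.7, S2=9.0, S3=8.5, S4=8.5.
Oats regrets: 0.0, 1.4, 0.2, 0.3 → max 1.4
Rice regrets: 0.8, 0.0, 0.0, 0.0 → max 0.8
Canola regrets: 0.5, 0.4, 0.2, 0.9 → max 0.9
Smallest max regret = 0.8 → Rice.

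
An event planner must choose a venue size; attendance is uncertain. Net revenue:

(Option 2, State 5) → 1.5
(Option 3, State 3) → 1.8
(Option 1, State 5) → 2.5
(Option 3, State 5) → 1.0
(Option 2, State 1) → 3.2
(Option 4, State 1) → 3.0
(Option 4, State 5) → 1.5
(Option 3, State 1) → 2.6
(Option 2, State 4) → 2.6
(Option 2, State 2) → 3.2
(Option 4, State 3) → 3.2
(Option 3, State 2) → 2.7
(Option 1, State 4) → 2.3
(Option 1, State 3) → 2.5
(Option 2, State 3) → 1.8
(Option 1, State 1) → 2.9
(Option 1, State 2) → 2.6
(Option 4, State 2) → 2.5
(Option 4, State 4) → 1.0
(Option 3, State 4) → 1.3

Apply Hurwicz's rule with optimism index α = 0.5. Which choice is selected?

Option 1: 0.5·2.9 + 0.5·2.3 = 2.6
Option 2: 0.5·3.2 + 0.5·1.5 = 2.35
Option 3: 0.5·2.7 + 0.5·1.0 = 1.85
Option 4: 0.5·3.2 + 0.5·1.0 = 2.1
Highest Hurwicz score = 2.6 → Option 1.

Option 1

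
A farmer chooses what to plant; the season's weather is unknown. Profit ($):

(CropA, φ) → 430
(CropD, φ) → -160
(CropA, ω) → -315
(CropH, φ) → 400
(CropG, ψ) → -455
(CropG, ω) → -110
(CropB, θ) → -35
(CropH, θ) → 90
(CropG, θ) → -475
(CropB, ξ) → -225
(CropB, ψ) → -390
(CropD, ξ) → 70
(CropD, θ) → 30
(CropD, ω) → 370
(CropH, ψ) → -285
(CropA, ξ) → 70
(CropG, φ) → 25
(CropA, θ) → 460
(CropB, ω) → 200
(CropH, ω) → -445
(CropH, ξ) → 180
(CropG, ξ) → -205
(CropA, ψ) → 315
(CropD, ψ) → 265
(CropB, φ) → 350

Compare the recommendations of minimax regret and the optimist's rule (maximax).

Column bests: θ=460, φ=430, ψ=315, ω=370, ξ=180.
CropB regrets: 495, 80, 705, 170, 405 → max 705
CropA regrets: 0, 0, 0, 685, 110 → max 685
CropD regrets: 430, 590, 50, 0, 110 → max 590
CropH regrets: 370, 30, 600, 815, 0 → max 815
CropG regrets: 935, 405, 770, 480, 385 → max 935
Smallest max regret = 590 → CropD.
Row maxima: CropB=350, CropA=460, CropD=370, CropH=400, CropG=25
Best best-case = 460 → CropA.

minimax regret → CropD; maximax → CropA (disagree)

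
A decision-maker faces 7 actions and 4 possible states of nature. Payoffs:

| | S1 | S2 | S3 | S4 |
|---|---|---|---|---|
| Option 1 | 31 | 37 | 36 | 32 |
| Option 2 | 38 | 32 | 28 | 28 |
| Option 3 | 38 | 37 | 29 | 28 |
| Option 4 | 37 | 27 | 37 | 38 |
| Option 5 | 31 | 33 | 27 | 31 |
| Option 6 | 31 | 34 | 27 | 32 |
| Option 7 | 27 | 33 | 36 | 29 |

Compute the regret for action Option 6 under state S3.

10

Best payoff under S3 is 37.
Regret = 37 − 27 = 10.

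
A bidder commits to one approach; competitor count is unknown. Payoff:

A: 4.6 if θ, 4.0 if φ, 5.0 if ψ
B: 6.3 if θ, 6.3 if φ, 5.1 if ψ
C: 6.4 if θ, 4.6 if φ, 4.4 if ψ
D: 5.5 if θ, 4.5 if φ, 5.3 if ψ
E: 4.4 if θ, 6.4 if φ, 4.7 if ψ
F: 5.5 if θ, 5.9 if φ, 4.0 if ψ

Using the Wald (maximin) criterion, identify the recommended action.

Row minima: A=4.0, B=5.1, C=4.4, D=4.5, E=4.4, F=4.0
Best worst-case = 5.1 → B.

B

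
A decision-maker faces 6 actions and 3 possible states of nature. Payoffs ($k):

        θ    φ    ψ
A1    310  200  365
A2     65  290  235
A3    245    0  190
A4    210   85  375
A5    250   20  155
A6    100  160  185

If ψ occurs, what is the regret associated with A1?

10

Best payoff under ψ is 375.
Regret = 375 − 365 = 10.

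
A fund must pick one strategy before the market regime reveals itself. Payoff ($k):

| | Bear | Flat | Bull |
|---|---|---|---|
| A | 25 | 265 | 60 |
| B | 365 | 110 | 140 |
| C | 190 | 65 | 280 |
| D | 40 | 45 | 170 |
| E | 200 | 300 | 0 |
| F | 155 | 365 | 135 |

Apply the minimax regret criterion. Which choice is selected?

Column bests: Bear=365, Flat=365, Bull=280.
A regrets: 340, 100, 220 → max 340
B regrets: 0, 255, 140 → max 255
C regrets: 175, 300, 0 → max 300
D regrets: 325, 320, 110 → max 325
E regrets: 165, 65, 280 → max 280
F regrets: 210, 0, 145 → max 210
Smallest max regret = 210 → F.

F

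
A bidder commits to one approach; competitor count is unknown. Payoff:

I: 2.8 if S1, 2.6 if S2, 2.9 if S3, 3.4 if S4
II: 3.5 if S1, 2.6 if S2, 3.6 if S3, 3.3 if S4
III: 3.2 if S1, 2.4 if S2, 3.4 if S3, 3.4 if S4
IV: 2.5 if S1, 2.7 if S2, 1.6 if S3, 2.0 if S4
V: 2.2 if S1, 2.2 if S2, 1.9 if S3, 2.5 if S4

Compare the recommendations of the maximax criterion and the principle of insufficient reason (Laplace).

Row maxima: I=3.4, II=3.6, III=3.4, IV=2.7, V=2.5
Best best-case = 3.6 → II.
Row averages: I=2.925, II=3.25, III=3.1, IV=2.2, V=2.2
Highest average = 3.25 → II.

maximax → II; laplace → II (agree)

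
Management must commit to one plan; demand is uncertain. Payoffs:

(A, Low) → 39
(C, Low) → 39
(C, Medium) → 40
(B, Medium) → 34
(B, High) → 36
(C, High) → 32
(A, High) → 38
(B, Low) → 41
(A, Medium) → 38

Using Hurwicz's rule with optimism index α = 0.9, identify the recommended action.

B

A: 0.9·39 + 0.1·38 = 38.9
B: 0.9·41 + 0.1·34 = 40.3
C: 0.9·40 + 0.1·32 = 39.2
Highest Hurwicz score = 40.3 → B.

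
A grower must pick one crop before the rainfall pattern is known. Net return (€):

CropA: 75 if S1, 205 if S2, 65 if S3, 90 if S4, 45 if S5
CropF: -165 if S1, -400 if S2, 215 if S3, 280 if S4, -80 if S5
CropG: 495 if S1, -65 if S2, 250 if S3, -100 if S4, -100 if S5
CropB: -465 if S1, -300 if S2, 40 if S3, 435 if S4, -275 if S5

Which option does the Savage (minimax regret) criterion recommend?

CropA

Column bests: S1=495, S2=205, S3=250, S4=435, S5=45.
CropA regrets: 420, 0, 185, 345, 0 → max 420
CropF regrets: 660, 605, 35, 155, 125 → max 660
CropG regrets: 0, 270, 0, 535, 145 → max 535
CropB regrets: 960, 505, 210, 0, 320 → max 960
Smallest max regret = 420 → CropA.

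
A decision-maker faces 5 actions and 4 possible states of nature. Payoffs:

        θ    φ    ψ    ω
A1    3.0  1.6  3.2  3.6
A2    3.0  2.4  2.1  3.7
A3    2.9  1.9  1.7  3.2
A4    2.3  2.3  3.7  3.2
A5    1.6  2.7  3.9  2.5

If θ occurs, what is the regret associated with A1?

0.0

Best payoff under θ is 3.0.
Regret = 3.0 − 3.0 = 0.0.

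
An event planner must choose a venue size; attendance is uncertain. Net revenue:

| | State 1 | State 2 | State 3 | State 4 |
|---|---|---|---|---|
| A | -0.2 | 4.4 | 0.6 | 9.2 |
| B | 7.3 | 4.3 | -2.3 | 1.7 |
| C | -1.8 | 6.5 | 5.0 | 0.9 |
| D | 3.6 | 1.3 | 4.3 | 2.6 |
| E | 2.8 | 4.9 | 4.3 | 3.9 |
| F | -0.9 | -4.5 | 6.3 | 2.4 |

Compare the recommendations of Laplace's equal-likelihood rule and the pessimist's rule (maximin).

Row averages: A=3.5, B=2.75, C=2.65, D=2.95, E=3.975, F=0.825
Highest average = 3.975 → E.
Row minima: A=-0.2, B=-2.3, C=-1.8, D=1.3, E=2.8, F=-4.5
Best worst-case = 2.8 → E.

laplace → E; maximin → E (agree)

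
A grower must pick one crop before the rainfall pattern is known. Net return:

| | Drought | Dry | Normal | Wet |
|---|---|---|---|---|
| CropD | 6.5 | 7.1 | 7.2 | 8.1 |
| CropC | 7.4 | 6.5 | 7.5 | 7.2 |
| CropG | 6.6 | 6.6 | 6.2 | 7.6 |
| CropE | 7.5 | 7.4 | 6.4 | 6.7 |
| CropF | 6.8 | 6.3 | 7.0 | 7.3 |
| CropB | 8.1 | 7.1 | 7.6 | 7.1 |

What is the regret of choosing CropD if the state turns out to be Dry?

0.3

Best payoff under Dry is 7.4.
Regret = 7.4 − 7.1 = 0.3.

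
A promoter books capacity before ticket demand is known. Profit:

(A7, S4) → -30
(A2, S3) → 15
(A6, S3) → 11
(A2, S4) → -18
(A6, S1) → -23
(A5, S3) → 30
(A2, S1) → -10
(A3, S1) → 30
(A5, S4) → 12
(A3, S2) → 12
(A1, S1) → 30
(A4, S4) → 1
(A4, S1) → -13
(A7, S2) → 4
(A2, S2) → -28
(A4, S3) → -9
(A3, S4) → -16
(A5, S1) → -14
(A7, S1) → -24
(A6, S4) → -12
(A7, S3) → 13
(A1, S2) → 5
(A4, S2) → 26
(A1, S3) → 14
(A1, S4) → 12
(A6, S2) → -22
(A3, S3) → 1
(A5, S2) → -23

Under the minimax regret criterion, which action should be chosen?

Column bests: S1=30, S2=26, S3=30, S4=12.
A1 regrets: 0, 21, 16, 0 → max 21
A2 regrets: 40, 54, 15, 30 → max 54
A3 regrets: 0, 14, 29, 28 → max 29
A4 regrets: 43, 0, 39, 11 → max 43
A5 regrets: 44, 49, 0, 0 → max 49
A6 regrets: 53, 48, 19, 24 → max 53
A7 regrets: 54, 22, 17, 42 → max 54
Smallest max regret = 21 → A1.

A1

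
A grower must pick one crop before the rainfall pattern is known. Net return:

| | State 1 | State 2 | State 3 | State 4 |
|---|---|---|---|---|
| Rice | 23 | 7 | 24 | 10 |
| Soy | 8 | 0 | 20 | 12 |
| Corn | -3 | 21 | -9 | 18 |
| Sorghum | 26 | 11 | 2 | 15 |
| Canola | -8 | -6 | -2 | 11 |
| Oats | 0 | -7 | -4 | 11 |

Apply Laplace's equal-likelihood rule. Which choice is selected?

Row averages: Rice=16, Soy=10, Corn=6.75, Sorghum=13.5, Canola=-1.25, Oats=0
Highest average = 16 → Rice.

Rice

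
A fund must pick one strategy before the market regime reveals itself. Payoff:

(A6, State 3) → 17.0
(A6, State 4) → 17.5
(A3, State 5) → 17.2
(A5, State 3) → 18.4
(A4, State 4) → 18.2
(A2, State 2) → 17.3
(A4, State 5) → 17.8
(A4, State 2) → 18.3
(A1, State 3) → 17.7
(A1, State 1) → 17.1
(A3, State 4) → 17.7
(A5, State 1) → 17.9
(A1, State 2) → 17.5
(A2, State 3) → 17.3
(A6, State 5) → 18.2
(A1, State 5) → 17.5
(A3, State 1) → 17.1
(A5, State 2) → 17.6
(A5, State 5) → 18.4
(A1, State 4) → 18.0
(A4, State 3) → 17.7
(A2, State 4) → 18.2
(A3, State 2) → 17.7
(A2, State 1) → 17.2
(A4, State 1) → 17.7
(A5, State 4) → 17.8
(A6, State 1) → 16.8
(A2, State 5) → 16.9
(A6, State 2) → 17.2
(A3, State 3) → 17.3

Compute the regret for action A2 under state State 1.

0.7

Best payoff under State 1 is 17.9.
Regret = 17.9 − 17.2 = 0.7.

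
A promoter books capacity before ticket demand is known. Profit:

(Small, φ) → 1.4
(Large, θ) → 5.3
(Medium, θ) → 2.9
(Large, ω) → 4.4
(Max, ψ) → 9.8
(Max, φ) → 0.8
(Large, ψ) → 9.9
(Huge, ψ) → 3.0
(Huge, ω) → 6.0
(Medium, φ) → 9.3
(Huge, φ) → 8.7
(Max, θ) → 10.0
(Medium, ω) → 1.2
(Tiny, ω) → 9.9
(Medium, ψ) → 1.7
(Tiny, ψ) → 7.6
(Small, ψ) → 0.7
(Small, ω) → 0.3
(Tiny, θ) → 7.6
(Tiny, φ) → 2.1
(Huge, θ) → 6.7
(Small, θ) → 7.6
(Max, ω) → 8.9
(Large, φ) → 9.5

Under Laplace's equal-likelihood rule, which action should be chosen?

Row averages: Tiny=6.8, Small=2.5, Medium=3.775, Large=7.275, Huge=6.1, Max=7.375
Highest average = 7.375 → Max.

Max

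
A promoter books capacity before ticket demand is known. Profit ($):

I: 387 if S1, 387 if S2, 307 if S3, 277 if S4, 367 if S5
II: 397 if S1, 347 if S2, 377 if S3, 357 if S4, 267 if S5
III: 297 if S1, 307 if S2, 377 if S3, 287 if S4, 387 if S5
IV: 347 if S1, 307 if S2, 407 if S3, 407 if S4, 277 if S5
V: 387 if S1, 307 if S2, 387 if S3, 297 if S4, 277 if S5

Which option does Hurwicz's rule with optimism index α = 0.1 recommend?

III

I: 0.1·387 + 0.9·277 = 288
II: 0.1·397 + 0.9·267 = 280
III: 0.1·387 + 0.9·287 = 297
IV: 0.1·407 + 0.9·277 = 290
V: 0.1·387 + 0.9·277 = 288
Highest Hurwicz score = 297 → III.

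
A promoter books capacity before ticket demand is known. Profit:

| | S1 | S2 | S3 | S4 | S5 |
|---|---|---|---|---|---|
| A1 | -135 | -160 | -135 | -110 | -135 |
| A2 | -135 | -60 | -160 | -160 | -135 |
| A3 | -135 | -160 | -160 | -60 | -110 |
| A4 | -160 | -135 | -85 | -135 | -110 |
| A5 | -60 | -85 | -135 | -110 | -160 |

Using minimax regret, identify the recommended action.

A5

Column bests: S1=-60, S2=-60, S3=-85, S4=-60, S5=-110.
A1 regrets: 75, 100, 50, 50, 25 → max 100
A2 regrets: 75, 0, 75, 100, 25 → max 100
A3 regrets: 75, 100, 75, 0, 0 → max 100
A4 regrets: 100, 75, 0, 75, 0 → max 100
A5 regrets: 0, 25, 50, 50, 50 → max 50
Smallest max regret = 50 → A5.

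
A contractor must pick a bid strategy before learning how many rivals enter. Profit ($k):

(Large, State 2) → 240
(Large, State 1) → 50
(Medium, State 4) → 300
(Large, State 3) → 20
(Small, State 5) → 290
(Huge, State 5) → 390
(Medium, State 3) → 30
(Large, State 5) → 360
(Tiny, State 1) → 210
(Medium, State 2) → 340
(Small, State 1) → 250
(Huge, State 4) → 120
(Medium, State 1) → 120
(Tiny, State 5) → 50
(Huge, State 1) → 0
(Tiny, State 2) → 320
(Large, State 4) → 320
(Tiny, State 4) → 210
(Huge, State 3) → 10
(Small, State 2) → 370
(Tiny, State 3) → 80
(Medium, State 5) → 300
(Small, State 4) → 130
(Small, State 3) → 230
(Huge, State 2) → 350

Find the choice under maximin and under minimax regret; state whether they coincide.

maximin → Small; minimax regret → Small (agree)

Row minima: Tiny=50, Small=130, Medium=30, Large=20, Huge=0
Best worst-case = 130 → Small.
Column bests: State 1=250, State 2=370, State 3=230, State 4=320, State 5=390.
Tiny regrets: 40, 50, 150, 110, 340 → max 340
Small regrets: 0, 0, 0, 190, 100 → max 190
Medium regrets: 130, 30, 200, 20, 90 → max 200
Large regrets: 200, 130, 210, 0, 30 → max 210
Huge regrets: 250, 20, 220, 200, 0 → max 250
Smallest max regret = 190 → Small.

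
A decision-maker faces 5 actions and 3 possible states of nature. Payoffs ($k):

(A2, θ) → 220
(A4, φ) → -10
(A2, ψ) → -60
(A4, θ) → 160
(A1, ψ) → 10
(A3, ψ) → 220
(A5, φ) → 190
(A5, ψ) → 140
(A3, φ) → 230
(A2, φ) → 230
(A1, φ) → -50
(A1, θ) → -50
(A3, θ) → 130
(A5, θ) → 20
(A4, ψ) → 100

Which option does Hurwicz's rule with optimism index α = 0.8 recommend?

A1: 0.8·10 + 0.2·(-50) = -2
A2: 0.8·230 + 0.2·(-60) = 172
A3: 0.8·230 + 0.2·130 = 210
A4: 0.8·160 + 0.2·(-10) = 126
A5: 0.8·190 + 0.2·20 = 156
Highest Hurwicz score = 210 → A3.

A3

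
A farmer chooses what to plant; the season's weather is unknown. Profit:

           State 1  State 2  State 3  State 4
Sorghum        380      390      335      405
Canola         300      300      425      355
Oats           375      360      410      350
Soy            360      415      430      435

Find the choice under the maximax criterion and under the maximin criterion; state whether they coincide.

Row maxima: Sorghum=405, Canola=425, Oats=410, Soy=435
Best best-case = 435 → Soy.
Row minima: Sorghum=335, Canola=300, Oats=350, Soy=360
Best worst-case = 360 → Soy.

maximax → Soy; maximin → Soy (agree)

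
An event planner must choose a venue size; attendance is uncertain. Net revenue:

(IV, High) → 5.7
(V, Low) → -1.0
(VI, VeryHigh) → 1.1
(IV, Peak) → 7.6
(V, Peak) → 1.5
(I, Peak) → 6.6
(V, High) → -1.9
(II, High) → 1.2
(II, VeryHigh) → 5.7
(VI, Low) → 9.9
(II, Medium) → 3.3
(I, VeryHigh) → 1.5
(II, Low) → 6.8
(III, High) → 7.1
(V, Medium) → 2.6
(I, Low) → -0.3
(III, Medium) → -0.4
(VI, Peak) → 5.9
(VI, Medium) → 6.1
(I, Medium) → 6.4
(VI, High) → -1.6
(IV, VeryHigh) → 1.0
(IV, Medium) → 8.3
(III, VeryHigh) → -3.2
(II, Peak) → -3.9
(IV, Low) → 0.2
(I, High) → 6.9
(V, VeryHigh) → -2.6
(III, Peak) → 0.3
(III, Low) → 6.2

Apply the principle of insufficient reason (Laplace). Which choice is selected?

Row averages: I=4.22, II=2.62, III=2, IV=4.56, V=-0.28, VI=4.28
Highest average = 4.56 → IV.

IV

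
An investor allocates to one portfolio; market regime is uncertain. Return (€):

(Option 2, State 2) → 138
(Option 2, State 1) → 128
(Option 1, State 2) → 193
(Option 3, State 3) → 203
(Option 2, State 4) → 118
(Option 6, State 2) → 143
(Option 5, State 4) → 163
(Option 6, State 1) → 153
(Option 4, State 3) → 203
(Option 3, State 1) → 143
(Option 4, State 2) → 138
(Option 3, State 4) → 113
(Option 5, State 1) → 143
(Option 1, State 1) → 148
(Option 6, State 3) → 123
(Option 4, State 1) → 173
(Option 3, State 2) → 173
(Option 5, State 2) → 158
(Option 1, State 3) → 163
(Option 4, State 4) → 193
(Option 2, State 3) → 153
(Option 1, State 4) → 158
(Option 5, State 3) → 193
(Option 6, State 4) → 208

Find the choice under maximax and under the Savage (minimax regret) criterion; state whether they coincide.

maximax → Option 6; minimax regret → Option 5 (disagree)

Row maxima: Option 1=193, Option 2=153, Option 3=203, Option 4=203, Option 5=193, Option 6=208
Best best-case = 208 → Option 6.
Column bests: State 1=173, State 2=193, State 3=203, State 4=208.
Option 1 regrets: 25, 0, 40, 50 → max 50
Option 2 regrets: 45, 55, 50, 90 → max 90
Option 3 regrets: 30, 20, 0, 95 → max 95
Option 4 regrets: 0, 55, 0, 15 → max 55
Option 5 regrets: 30, 35, 10, 45 → max 45
Option 6 regrets: 20, 50, 80, 0 → max 80
Smallest max regret = 45 → Option 5.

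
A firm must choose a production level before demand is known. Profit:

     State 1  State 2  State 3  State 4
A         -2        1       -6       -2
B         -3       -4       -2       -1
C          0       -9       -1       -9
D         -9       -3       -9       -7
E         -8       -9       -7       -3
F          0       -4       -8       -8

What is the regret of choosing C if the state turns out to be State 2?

Best payoff under State 2 is 1.
Regret = 1 − (-9) = 10.

10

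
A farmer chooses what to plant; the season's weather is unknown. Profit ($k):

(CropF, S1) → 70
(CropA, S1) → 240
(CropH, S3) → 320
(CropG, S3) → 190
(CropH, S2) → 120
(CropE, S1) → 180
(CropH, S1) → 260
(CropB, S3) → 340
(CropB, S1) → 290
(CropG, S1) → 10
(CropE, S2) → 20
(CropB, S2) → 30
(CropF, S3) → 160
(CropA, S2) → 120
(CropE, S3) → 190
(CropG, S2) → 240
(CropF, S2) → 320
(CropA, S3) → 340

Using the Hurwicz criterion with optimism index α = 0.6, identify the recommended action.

CropA

CropE: 0.6·190 + 0.4·20 = 122
CropF: 0.6·320 + 0.4·70 = 220
CropG: 0.6·240 + 0.4·10 = 148
CropA: 0.6·340 + 0.4·120 = 252
CropB: 0.6·340 + 0.4·30 = 216
CropH: 0.6·320 + 0.4·120 = 240
Highest Hurwicz score = 252 → CropA.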